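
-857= -857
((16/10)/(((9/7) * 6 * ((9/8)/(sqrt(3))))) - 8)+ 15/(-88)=-719/88+ 224 * sqrt(3)/1215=-7.85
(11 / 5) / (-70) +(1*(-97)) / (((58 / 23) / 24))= -9370519 / 10150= -923.20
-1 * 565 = -565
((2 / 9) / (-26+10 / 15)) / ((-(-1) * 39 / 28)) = -14 / 2223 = -0.01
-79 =-79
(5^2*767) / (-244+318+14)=19175 / 88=217.90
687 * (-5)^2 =17175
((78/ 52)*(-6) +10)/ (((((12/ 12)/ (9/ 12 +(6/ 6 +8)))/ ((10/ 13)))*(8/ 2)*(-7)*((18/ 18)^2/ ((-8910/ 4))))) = 66825/ 112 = 596.65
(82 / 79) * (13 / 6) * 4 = 2132 / 237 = 9.00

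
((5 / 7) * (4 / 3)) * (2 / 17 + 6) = 2080 / 357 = 5.83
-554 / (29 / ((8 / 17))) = -8.99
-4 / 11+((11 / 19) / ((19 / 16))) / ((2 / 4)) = 2428 / 3971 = 0.61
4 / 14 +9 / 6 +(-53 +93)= 585 / 14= 41.79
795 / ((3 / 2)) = 530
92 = 92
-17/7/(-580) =17/4060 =0.00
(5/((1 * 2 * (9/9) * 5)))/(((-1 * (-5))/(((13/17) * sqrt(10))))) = 13 * sqrt(10)/170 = 0.24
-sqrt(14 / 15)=-sqrt(210) / 15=-0.97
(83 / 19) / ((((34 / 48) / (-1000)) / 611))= -1217112000 / 323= -3768148.61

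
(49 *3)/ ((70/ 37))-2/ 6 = 2321/ 30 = 77.37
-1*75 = -75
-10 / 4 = -5 / 2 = -2.50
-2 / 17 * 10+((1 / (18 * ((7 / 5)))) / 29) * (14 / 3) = -15575 / 13311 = -1.17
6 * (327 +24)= 2106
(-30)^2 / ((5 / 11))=1980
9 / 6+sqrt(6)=3 / 2+sqrt(6)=3.95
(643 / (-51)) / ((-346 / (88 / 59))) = 28292 / 520557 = 0.05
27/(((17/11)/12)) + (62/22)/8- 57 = 228887/1496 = 153.00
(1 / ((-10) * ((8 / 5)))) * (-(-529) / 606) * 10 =-2645 / 4848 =-0.55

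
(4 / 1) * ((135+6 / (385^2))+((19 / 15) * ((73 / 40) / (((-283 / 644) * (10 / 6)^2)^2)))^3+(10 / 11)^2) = 6486089750952796975328785239170692 / 11618769648154911808013916015625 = 558.24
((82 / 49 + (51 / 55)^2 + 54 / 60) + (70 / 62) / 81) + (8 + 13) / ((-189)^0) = 24.45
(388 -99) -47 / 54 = 15559 / 54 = 288.13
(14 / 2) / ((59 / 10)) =1.19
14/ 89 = 0.16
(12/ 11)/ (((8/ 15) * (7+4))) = 45/ 242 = 0.19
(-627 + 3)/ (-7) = 624/ 7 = 89.14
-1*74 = -74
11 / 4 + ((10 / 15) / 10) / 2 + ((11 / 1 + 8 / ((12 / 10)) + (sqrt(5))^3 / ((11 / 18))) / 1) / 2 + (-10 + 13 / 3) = 15.10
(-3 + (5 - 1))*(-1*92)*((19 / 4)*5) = -2185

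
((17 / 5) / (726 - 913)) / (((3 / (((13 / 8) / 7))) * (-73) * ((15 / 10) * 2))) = 13 / 2023560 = 0.00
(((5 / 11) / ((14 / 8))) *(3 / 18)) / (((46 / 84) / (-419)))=-8380 / 253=-33.12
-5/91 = -0.05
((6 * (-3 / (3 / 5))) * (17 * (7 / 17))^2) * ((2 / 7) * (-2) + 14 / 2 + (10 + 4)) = -30030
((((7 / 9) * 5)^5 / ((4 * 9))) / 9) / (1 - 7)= -52521875 / 114791256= -0.46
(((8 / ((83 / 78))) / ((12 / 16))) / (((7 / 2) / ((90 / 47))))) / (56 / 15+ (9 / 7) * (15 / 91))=204422400 / 147055997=1.39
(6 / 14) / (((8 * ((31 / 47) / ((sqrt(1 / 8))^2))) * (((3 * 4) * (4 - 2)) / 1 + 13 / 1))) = 0.00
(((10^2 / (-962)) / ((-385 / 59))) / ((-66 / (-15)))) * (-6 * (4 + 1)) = -44250 / 407407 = -0.11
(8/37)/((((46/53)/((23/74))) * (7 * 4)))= 53/19166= 0.00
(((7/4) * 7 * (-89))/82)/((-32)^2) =-4361/335872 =-0.01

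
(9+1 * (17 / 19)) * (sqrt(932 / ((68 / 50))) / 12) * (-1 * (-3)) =235 * sqrt(7922) / 323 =64.76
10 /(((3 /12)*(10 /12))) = 48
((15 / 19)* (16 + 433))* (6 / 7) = 40410 / 133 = 303.83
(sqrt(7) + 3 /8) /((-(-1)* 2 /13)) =39 /16 + 13* sqrt(7) /2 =19.63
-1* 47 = -47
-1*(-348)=348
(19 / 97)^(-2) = 9409 / 361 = 26.06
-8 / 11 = -0.73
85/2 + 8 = 101/2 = 50.50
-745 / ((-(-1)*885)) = -0.84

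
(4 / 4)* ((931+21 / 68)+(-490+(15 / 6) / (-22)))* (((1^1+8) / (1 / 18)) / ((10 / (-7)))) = -93558969 / 1870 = -50031.53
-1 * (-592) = 592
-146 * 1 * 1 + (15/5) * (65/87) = -4169/29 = -143.76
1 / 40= 0.02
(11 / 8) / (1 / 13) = 143 / 8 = 17.88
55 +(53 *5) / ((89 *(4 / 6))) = 10585 / 178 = 59.47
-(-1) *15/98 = 15/98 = 0.15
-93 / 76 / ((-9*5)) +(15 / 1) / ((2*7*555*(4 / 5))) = 17483 / 590520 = 0.03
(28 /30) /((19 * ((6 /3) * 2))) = 7 /570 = 0.01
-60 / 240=-1 / 4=-0.25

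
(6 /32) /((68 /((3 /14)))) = 9 /15232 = 0.00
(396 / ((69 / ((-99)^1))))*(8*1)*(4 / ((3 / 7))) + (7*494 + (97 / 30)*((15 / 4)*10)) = -3573685 / 92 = -38844.40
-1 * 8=-8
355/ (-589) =-355/ 589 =-0.60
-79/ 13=-6.08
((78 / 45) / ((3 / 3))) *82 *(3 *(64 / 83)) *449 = 61265152 / 415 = 147626.87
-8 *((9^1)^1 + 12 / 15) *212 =-83104 / 5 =-16620.80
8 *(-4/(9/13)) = -416/9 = -46.22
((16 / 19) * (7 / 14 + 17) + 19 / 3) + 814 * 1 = 835.07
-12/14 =-6/7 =-0.86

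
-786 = -786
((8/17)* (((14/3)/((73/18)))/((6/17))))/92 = 28/1679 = 0.02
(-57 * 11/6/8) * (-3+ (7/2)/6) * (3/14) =6.76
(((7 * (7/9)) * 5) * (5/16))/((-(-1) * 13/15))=6125/624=9.82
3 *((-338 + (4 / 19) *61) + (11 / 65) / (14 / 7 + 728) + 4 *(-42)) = -1333818873 / 901550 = -1479.47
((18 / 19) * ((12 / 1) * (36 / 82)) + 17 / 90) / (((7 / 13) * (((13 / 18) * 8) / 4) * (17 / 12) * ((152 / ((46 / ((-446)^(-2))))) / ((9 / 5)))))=22430188171134 / 44032975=509395.25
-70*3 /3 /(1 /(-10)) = 700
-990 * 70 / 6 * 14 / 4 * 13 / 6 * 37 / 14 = -925925 / 4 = -231481.25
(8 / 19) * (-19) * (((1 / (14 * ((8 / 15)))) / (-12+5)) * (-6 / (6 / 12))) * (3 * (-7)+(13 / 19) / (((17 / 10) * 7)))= 4261590 / 110789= 38.47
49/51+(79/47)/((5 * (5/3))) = 69662/59925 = 1.16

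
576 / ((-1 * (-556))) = 1.04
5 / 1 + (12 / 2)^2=41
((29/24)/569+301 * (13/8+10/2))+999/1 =5109268/1707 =2993.13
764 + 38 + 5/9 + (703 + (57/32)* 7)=437191/288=1518.02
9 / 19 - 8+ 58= 959 / 19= 50.47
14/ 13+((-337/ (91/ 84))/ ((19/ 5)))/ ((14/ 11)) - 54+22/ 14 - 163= -68832/ 247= -278.67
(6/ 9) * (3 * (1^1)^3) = 2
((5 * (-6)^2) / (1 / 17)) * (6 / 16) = 2295 / 2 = 1147.50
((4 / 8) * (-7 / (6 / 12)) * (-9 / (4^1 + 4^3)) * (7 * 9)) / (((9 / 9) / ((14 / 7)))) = 3969 / 34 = 116.74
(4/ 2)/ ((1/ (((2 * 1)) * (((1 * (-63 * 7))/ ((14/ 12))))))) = -1512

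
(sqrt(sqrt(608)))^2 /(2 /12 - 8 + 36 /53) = -1272 *sqrt(38) /2275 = -3.45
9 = 9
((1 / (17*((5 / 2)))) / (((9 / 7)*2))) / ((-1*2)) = -7 / 1530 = -0.00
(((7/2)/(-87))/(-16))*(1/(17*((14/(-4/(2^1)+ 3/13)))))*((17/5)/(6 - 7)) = 23/361920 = 0.00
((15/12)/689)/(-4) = -5/11024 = -0.00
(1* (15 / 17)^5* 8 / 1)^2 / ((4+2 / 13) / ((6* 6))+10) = 959546250000000 / 530206395818087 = 1.81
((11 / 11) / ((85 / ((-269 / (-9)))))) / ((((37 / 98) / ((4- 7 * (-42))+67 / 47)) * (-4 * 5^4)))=-61832071 / 554306250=-0.11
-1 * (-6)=6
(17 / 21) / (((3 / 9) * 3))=17 / 21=0.81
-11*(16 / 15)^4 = -720896 / 50625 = -14.24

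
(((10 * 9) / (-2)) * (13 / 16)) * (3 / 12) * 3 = -1755 / 64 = -27.42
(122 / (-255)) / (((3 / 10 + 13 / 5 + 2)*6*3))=-122 / 22491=-0.01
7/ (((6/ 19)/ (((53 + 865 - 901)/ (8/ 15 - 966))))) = -11305/ 28964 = -0.39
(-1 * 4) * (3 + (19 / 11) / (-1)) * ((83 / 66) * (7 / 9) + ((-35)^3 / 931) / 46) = 167384 / 1427679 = 0.12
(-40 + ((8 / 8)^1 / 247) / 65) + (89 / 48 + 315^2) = 76437357343 / 770640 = 99186.85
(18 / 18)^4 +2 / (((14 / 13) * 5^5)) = 1.00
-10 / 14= -0.71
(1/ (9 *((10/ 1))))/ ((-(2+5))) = -1/ 630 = -0.00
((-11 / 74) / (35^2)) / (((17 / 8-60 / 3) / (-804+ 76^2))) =19888 / 589225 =0.03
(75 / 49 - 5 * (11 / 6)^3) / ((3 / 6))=-309895 / 5292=-58.56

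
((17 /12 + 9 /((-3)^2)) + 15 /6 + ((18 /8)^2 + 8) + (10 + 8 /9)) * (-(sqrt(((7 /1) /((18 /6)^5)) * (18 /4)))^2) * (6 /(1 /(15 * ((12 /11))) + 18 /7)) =-8.53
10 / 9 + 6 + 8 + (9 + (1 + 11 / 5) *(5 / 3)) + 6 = 319 / 9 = 35.44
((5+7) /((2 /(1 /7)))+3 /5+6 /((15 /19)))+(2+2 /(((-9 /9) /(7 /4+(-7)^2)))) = -6331 /70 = -90.44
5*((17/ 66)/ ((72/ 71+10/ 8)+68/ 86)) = 103802/ 246213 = 0.42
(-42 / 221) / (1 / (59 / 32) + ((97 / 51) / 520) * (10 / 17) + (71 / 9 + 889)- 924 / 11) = -1516536 / 6491091265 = -0.00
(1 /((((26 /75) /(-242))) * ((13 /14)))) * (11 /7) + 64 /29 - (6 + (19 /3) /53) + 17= -910387676 /779259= -1168.27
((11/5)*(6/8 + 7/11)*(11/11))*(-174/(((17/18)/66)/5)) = -3152358/17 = -185432.82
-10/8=-5/4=-1.25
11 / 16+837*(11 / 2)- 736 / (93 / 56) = 6191575 / 1488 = 4161.00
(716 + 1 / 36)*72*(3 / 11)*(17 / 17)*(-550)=-7733100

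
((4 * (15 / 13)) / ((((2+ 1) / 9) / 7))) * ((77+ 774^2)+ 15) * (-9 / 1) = -6794565120 / 13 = -522658855.38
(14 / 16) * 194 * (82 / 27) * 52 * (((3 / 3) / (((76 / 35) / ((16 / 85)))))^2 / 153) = 567470176 / 430983099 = 1.32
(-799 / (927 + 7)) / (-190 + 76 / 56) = 5593 / 1233347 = 0.00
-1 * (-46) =46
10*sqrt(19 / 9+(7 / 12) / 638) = 5*sqrt(30948742) / 1914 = 14.53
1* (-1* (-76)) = 76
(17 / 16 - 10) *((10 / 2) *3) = -2145 / 16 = -134.06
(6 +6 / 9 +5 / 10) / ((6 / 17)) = 731 / 36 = 20.31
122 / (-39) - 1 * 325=-12797 / 39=-328.13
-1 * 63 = -63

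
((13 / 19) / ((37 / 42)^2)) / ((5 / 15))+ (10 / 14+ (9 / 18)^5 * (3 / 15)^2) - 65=-8978520323 / 145661600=-61.64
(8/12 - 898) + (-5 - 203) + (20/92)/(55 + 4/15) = -1105.33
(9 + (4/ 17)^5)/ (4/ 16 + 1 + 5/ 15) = 153356844/ 26977283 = 5.68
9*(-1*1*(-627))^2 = 3538161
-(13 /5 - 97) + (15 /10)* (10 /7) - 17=2784 /35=79.54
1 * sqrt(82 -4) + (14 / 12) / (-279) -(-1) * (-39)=-65293 / 1674 + sqrt(78)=-30.17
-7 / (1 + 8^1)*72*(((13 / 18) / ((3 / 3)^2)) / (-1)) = 364 / 9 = 40.44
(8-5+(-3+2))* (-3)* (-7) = 42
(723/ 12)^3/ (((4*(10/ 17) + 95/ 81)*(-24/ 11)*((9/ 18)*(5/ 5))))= -70673483529/ 1242880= -56862.68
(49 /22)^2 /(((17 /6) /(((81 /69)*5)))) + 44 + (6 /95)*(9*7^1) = 58.26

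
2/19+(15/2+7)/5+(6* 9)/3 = 3991/190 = 21.01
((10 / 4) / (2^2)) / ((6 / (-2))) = -5 / 24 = -0.21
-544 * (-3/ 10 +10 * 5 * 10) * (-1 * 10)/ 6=1359184/ 3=453061.33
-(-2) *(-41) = -82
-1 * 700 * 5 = -3500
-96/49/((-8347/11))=1056/409003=0.00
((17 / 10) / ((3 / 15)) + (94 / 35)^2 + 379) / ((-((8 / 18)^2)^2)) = -6344795367 / 627200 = -10116.06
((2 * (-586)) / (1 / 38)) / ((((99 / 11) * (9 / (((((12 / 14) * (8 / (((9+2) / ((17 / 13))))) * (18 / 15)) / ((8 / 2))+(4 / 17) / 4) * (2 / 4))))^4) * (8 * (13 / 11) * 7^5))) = -2471582701349905455887 / 983525014081169403315962490000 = -0.00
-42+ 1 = -41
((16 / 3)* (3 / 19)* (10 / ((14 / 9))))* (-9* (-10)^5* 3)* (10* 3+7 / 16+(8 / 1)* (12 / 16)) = 70834500000 / 133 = 532590225.56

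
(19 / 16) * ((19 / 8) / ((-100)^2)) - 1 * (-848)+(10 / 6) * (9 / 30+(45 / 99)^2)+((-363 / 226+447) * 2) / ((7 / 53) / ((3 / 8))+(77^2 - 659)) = 18677402582022545987 / 21998942549760000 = 849.01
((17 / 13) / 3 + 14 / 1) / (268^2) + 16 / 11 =44824369 / 30812496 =1.45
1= 1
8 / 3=2.67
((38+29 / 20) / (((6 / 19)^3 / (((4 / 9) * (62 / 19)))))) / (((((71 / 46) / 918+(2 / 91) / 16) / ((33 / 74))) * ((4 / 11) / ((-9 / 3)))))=-2187953.58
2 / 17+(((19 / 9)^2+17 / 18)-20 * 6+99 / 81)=-311915 / 2754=-113.26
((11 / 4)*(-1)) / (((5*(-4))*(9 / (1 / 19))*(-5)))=-11 / 68400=-0.00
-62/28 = -31/14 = -2.21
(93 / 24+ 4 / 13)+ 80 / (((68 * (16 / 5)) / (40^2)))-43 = 971371 / 1768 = 549.42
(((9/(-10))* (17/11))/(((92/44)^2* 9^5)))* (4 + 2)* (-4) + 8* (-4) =-185106932/5784615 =-32.00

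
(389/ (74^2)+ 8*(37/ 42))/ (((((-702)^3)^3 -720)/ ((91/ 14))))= -10642021/ 9522406982122428351937407087744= -0.00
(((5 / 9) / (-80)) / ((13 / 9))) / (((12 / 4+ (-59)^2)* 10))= -1 / 7246720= -0.00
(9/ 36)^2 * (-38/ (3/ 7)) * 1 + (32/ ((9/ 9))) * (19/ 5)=13927/ 120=116.06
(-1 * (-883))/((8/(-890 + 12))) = -387637/4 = -96909.25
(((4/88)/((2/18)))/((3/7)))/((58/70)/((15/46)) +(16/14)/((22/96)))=11025/86948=0.13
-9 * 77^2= -53361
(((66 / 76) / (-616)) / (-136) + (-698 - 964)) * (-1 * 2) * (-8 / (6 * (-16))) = 160332031 / 578816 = 277.00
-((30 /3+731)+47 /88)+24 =-63143 /88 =-717.53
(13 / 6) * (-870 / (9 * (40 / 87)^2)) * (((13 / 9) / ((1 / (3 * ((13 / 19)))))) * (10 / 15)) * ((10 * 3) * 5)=-267913165 / 912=-293764.44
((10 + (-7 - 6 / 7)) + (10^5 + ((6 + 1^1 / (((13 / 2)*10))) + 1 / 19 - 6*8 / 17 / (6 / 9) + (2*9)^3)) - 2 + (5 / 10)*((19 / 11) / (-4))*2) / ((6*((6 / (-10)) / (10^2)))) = -1901023270525 / 646646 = -2939820.66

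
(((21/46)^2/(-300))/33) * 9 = -441/2327600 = -0.00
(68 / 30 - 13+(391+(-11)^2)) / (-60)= -7519 / 900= -8.35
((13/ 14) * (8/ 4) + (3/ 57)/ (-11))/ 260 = 271/ 38038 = 0.01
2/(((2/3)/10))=30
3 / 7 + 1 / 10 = 37 / 70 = 0.53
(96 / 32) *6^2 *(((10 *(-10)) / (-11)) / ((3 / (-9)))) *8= -259200 / 11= -23563.64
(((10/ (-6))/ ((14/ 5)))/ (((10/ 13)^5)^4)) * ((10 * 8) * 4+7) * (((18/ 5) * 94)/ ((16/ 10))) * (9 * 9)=-70977211046242750597708614267/ 112000000000000000000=-633725098.63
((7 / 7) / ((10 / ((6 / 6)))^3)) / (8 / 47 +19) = 47 / 901000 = 0.00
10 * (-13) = -130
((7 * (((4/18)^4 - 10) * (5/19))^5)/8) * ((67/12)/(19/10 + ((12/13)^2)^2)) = -15884255817966957390266304516031250/67734778296634429089195214706043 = -234.51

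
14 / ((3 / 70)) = 980 / 3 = 326.67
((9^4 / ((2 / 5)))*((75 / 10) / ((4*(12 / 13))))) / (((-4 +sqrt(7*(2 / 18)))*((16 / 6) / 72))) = -518154975 / 2192 - 172718325*sqrt(7) / 8768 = -288502.47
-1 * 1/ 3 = -1/ 3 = -0.33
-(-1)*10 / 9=10 / 9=1.11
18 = 18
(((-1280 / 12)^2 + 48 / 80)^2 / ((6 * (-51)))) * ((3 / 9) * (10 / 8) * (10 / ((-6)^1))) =262171648729 / 892296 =293816.90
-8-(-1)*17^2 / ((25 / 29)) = 8181 / 25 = 327.24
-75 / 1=-75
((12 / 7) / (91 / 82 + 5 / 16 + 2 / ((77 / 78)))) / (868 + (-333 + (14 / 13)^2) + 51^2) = 1219504 / 7695430155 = 0.00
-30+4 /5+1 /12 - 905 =-56047 /60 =-934.12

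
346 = 346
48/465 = 16/155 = 0.10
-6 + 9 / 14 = -75 / 14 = -5.36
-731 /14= -52.21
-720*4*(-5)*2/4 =7200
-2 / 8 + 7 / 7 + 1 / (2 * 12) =19 / 24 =0.79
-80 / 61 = -1.31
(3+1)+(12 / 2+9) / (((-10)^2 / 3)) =89 / 20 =4.45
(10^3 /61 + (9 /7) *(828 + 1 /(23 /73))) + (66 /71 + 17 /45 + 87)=5259654431 /4482585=1173.35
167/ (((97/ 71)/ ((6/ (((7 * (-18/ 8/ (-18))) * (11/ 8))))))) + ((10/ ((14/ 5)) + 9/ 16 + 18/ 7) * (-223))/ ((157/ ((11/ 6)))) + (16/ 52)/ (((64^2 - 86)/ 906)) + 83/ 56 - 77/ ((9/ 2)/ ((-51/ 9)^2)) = 3504217679800337/ 79223648343840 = 44.23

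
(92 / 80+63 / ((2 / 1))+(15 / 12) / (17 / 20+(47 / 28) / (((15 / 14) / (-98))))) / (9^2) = 5980633 / 14840820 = 0.40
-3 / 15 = -1 / 5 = -0.20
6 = 6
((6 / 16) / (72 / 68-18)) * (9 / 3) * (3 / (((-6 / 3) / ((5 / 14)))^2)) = -1275 / 200704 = -0.01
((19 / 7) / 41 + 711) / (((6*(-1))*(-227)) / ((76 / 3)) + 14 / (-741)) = 302440632 / 22859263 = 13.23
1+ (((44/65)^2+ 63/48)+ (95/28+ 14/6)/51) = 208728271/72399600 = 2.88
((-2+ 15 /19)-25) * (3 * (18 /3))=-8964 /19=-471.79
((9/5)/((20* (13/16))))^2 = 1296/105625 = 0.01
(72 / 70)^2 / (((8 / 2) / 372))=120528 / 1225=98.39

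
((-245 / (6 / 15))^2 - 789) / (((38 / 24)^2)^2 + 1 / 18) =59045.43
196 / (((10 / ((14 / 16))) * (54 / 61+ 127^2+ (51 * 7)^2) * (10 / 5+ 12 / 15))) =2989 / 70066496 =0.00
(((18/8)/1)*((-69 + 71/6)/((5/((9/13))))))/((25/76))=-175959/3250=-54.14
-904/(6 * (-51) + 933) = -904/627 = -1.44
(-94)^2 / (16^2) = 34.52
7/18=0.39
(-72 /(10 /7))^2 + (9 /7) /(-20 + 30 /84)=698526 /275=2540.09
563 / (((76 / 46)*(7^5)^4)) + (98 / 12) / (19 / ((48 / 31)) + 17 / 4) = 1188585598769238635453 / 2404460152612240038134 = 0.49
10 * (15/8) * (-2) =-37.50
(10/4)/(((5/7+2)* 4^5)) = 35/38912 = 0.00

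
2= 2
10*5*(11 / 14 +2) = 975 / 7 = 139.29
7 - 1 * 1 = 6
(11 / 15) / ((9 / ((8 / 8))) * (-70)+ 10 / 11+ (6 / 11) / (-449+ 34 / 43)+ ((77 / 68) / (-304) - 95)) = -48207786176 / 47600533569705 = -0.00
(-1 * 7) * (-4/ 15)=28/ 15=1.87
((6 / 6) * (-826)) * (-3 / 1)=2478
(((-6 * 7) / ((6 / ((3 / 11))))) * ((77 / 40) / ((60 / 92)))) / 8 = -1127 / 1600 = -0.70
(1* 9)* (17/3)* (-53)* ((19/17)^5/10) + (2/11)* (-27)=-4375798491/9187310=-476.29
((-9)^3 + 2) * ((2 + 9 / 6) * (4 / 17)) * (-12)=122136 / 17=7184.47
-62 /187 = -0.33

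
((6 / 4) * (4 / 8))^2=9 / 16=0.56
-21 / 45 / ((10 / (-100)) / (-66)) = -308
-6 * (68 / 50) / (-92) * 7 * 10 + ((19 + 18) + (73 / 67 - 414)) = -2848552 / 7705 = -369.70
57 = 57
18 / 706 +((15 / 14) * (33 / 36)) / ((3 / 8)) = 19604 / 7413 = 2.64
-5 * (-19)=95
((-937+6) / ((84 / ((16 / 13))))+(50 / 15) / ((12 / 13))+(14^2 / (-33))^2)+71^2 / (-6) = -11536825 / 14157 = -814.92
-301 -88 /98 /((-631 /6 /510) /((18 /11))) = -9086299 /30919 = -293.87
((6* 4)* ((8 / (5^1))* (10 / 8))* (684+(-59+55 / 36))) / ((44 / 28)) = 631540 / 33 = 19137.58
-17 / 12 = -1.42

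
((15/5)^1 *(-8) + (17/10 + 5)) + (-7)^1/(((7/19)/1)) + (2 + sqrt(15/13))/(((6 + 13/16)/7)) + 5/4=-31.89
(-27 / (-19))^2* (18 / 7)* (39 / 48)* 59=5032287 / 20216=248.93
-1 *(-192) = 192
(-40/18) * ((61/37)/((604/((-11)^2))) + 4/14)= -53535/39109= -1.37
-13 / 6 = -2.17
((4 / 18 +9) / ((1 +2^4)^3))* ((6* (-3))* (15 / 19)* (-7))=17430 / 93347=0.19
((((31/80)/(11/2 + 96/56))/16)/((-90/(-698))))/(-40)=-75733/116352000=-0.00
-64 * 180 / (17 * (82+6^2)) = -5760 / 1003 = -5.74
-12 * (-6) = 72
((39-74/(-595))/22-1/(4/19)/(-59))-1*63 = -94439783/1544620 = -61.14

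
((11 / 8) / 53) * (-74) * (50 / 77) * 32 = -14800 / 371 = -39.89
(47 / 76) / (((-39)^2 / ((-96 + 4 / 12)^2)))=3.72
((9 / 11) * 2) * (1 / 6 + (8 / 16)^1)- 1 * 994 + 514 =-478.91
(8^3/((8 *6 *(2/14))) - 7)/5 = 203/15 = 13.53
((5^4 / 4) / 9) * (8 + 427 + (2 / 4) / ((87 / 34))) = 11831875 / 1566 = 7555.48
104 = 104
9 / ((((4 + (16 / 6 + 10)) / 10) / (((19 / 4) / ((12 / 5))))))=171 / 16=10.69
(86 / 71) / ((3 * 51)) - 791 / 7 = -1227433 / 10863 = -112.99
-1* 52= -52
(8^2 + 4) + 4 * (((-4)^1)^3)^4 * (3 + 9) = 805306436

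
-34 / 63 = -0.54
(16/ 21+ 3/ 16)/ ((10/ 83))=26477/ 3360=7.88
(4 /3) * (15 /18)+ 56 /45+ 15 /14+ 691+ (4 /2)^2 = 440009 /630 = 698.43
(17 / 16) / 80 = 17 / 1280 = 0.01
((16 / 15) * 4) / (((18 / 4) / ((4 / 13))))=512 / 1755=0.29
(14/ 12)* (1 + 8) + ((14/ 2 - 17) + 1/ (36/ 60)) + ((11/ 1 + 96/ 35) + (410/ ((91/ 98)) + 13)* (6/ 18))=457063/ 2730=167.42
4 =4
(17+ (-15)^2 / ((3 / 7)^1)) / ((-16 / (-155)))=42005 / 8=5250.62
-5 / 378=-0.01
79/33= 2.39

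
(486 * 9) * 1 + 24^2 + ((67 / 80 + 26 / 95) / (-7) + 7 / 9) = 474071279 / 95760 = 4950.62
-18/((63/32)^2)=-4.64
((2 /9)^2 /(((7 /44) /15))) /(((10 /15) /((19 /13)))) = 8360 /819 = 10.21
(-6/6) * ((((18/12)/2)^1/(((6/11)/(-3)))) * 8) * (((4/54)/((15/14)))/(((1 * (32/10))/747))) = 6391/12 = 532.58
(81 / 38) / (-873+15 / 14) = -189 / 77311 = -0.00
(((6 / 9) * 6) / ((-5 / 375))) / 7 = -300 / 7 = -42.86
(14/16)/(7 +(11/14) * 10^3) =49/44392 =0.00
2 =2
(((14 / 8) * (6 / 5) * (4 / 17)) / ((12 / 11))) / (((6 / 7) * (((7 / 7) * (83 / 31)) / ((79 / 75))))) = 1320011 / 6349500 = 0.21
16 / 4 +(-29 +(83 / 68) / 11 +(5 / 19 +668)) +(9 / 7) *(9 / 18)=64069385 / 99484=644.02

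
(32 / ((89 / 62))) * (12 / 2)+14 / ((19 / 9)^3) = 135.24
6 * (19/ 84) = 19/ 14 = 1.36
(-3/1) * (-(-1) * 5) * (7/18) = -35/6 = -5.83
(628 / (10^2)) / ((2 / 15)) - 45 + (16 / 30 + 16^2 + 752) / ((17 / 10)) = 303631 / 510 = 595.35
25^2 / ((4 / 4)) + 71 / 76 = 47571 / 76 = 625.93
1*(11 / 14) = 11 / 14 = 0.79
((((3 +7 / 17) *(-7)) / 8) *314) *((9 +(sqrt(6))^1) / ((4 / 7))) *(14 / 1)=-14055111 / 68- 1561679 *sqrt(6) / 68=-262947.47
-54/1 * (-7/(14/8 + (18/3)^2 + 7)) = 8.45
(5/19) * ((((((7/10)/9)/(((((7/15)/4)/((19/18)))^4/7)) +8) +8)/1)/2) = 327231340/678699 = 482.15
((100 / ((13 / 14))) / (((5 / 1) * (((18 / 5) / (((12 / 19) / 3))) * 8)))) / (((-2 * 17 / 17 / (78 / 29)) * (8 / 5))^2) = 56875 / 511328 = 0.11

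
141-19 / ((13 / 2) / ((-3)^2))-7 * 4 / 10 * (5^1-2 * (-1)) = 95.09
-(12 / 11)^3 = -1728 / 1331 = -1.30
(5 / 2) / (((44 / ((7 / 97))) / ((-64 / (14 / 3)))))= -60 / 1067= -0.06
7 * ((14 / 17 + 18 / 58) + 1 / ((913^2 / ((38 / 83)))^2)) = 7.94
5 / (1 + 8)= 5 / 9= 0.56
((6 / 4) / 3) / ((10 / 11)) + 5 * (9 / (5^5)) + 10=26411 / 2500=10.56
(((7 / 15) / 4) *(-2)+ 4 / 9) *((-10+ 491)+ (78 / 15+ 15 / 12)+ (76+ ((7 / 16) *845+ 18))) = 1445729 / 7200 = 200.80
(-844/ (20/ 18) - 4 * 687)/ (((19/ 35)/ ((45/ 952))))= -394605/ 1292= -305.42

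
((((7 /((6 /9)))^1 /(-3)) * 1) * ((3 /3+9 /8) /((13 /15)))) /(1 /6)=-5355 /104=-51.49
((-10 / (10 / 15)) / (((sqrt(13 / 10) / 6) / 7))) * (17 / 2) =-5355 * sqrt(130) / 13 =-4696.65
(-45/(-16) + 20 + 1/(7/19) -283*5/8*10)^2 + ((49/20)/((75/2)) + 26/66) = 52413699032911/17248000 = 3038827.63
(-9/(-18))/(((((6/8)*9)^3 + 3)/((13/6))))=0.00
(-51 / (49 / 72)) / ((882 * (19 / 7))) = -204 / 6517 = -0.03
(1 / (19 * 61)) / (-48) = -1 / 55632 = -0.00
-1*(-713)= 713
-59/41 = -1.44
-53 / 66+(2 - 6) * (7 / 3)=-10.14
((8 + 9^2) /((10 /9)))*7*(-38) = -106533 /5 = -21306.60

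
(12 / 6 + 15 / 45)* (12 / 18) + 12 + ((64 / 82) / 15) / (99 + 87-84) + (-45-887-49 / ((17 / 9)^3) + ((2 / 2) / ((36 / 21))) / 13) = -436317428107 / 471353220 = -925.67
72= 72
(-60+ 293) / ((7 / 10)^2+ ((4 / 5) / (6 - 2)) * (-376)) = -3.12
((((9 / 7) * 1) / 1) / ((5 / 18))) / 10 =81 / 175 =0.46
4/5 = 0.80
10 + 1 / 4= 41 / 4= 10.25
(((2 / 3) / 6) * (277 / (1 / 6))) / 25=554 / 75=7.39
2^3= 8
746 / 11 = 67.82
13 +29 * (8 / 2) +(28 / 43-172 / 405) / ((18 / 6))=6743549 / 52245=129.08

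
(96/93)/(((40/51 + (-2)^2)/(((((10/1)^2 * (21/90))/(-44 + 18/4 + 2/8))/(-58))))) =19040/8609723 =0.00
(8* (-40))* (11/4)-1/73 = -64241/73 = -880.01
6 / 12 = 1 / 2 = 0.50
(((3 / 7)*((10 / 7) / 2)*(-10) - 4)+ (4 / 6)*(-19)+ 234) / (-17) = -31498 / 2499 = -12.60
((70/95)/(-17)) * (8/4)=-0.09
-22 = -22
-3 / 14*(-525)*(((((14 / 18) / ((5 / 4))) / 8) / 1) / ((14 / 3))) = 15 / 8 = 1.88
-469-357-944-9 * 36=-2094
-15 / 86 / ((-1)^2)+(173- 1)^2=2544209 / 86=29583.83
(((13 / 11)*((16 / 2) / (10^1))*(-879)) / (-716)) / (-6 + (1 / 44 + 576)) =45708 / 22447495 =0.00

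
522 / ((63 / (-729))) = -42282 / 7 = -6040.29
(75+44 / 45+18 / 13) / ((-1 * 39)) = -45257 / 22815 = -1.98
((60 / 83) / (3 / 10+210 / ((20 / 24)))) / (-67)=-200 / 4676801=-0.00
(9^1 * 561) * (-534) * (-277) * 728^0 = 746837982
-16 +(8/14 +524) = 3560/7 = 508.57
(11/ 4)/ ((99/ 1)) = 1/ 36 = 0.03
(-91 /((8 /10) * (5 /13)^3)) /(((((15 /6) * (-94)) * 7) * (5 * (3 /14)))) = 199927 /176250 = 1.13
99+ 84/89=8895/89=99.94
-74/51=-1.45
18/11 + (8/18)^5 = 1074146/649539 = 1.65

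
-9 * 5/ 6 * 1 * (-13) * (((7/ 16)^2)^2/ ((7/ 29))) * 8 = 118.39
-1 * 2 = -2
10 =10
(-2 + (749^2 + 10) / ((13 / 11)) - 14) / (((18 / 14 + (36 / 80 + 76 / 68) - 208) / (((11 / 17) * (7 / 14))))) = -4751603010 / 6347237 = -748.61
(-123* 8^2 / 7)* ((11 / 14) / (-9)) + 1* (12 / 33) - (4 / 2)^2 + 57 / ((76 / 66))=465827 / 3234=144.04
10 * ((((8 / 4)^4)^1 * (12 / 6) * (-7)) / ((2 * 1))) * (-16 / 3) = 17920 / 3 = 5973.33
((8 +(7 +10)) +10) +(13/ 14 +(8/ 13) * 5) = 39.01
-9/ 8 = -1.12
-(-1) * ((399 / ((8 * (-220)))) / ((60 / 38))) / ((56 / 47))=-0.12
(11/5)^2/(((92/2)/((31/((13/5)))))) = 3751/2990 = 1.25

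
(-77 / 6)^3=-456533 / 216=-2113.58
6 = 6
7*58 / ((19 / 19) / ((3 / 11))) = 1218 / 11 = 110.73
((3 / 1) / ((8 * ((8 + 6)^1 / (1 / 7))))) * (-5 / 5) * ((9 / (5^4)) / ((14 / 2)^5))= -27 / 8235430000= -0.00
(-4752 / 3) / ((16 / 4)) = -396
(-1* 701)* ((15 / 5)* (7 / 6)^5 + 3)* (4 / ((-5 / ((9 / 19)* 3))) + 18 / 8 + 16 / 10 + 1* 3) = -37412154793 / 984960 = -37983.43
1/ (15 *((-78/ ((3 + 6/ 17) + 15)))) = -4/ 255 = -0.02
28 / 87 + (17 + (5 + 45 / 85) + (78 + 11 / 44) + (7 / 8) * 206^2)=220268069 / 5916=37232.60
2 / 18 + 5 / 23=68 / 207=0.33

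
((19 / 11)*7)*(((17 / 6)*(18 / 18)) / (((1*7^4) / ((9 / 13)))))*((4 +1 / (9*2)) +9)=75905 / 588588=0.13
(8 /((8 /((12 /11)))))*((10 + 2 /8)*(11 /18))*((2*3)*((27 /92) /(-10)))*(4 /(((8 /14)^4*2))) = -2657907 /117760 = -22.57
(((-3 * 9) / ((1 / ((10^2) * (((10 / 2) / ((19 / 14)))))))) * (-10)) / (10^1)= 189000 / 19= 9947.37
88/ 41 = 2.15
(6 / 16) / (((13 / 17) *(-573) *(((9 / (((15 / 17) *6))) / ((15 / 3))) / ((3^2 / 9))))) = -25 / 9932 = -0.00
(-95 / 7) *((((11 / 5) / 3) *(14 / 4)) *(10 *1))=-348.33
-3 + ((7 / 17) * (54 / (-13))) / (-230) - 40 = -1092656 / 25415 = -42.99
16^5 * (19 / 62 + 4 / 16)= 18087936 / 31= 583481.81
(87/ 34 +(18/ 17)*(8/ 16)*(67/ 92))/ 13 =4605/ 20332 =0.23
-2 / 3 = -0.67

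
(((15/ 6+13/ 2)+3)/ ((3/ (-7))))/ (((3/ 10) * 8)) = -35/ 3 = -11.67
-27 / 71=-0.38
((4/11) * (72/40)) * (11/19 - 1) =-288/1045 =-0.28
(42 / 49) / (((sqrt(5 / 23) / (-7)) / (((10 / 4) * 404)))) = -1212 * sqrt(115) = -12997.25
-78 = -78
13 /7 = 1.86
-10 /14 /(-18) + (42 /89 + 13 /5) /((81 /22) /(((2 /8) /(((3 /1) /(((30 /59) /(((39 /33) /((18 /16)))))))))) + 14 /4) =92716499 /1286055162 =0.07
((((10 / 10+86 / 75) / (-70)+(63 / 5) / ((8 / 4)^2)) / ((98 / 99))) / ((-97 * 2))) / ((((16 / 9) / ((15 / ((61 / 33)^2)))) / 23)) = -104420667483 / 113189843200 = -0.92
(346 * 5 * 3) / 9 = 1730 / 3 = 576.67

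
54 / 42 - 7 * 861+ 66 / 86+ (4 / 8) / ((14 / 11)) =-7253563 / 1204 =-6024.55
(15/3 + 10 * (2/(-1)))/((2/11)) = -165/2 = -82.50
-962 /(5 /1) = -962 /5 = -192.40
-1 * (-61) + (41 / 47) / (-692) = 1983923 / 32524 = 61.00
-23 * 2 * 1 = -46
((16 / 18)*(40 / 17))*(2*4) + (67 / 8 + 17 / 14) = 225521 / 8568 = 26.32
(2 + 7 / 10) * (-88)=-1188 / 5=-237.60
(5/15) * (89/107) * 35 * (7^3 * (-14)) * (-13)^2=-2527940870/321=-7875205.20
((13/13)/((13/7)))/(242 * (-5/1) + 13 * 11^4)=7/2458599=0.00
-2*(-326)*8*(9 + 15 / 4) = 66504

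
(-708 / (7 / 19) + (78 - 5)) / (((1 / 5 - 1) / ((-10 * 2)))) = -323525 / 7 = -46217.86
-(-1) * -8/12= -2/3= -0.67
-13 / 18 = -0.72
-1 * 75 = -75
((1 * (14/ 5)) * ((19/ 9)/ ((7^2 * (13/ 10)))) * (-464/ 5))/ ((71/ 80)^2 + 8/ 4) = -3.09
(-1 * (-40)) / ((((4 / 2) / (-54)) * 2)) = -540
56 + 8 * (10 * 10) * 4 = 3256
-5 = -5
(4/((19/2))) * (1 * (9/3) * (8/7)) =192/133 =1.44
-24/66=-4/11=-0.36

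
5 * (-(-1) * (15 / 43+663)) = 142620 / 43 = 3316.74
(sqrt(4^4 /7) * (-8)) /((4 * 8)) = -4 * sqrt(7) /7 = -1.51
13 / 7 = 1.86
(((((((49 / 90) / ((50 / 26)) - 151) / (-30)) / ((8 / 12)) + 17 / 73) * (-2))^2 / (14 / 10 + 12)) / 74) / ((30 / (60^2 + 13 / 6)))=14076181835292507613 / 481526041950000000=29.23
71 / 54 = 1.31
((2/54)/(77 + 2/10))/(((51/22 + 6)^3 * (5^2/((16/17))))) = 85184/2714521389345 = 0.00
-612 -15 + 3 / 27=-5642 / 9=-626.89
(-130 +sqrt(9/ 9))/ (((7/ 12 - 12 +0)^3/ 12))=2674944/ 2571353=1.04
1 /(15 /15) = 1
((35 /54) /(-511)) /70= -1 /55188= -0.00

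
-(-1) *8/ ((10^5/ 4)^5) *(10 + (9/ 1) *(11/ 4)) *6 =417/ 2441406250000000000000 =0.00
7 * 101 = 707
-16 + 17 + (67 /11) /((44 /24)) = 523 /121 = 4.32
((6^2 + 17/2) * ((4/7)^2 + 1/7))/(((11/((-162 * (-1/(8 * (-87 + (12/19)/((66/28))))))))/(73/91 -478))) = 136803210525/646626344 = 211.56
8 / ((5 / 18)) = 28.80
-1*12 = -12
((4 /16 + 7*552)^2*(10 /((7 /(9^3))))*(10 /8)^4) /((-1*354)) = -181429000959375 /1691648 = -107249853.96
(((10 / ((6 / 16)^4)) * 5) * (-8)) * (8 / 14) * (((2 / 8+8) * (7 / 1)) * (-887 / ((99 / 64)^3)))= 380963599155200 / 2381643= 159958314.14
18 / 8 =9 / 4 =2.25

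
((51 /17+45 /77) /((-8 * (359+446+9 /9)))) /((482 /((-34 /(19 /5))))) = 5865 /568363796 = 0.00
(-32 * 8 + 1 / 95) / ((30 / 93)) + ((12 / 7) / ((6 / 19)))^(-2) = -28646557 / 36100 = -793.53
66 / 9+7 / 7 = 25 / 3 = 8.33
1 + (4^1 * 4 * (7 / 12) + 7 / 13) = 424 / 39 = 10.87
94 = 94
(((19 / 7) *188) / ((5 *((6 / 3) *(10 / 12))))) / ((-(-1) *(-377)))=-10716 / 65975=-0.16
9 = 9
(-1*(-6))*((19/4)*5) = 285/2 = 142.50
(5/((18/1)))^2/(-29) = -25/9396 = -0.00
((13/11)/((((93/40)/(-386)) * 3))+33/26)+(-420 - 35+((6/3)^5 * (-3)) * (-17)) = 88800095/79794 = 1112.87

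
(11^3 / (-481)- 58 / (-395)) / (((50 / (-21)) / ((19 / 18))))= 22071217 / 18999500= 1.16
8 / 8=1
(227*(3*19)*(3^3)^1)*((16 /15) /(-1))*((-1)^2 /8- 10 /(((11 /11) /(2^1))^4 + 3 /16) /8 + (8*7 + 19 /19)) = -19424026.80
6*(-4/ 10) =-12/ 5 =-2.40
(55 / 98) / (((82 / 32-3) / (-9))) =3960 / 343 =11.55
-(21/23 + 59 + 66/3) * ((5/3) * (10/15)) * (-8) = 50240/69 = 728.12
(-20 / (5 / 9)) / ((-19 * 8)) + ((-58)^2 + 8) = 128145 / 38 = 3372.24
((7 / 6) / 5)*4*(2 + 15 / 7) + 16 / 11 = 878 / 165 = 5.32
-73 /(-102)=0.72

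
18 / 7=2.57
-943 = -943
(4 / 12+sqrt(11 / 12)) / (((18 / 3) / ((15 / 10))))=1 / 12+sqrt(33) / 24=0.32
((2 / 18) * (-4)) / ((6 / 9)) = -2 / 3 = -0.67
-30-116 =-146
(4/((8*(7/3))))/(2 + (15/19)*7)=57/2002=0.03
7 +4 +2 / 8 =45 / 4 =11.25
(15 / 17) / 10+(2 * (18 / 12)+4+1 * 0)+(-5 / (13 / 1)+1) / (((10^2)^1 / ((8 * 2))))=79413 / 11050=7.19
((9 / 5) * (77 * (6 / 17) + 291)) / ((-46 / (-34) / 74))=3602394 / 115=31325.17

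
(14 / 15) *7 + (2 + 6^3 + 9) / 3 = 411 / 5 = 82.20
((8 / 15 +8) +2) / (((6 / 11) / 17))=14773 / 45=328.29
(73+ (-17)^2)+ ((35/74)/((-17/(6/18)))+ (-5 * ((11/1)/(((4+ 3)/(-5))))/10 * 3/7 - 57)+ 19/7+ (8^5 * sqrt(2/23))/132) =8192 * sqrt(46)/759+ 28607006/92463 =382.59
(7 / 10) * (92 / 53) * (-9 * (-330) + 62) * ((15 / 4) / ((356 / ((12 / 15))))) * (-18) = -13180104 / 23585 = -558.83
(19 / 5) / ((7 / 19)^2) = 6859 / 245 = 28.00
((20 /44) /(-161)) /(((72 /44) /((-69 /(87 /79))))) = 395 /3654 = 0.11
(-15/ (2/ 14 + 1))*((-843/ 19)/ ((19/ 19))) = 88515/ 152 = 582.34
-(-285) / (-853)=-285 / 853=-0.33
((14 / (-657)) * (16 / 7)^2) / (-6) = 256 / 13797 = 0.02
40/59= 0.68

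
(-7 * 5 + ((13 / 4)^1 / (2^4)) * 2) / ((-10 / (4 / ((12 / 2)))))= 369 / 160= 2.31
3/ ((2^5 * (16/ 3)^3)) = 81/ 131072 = 0.00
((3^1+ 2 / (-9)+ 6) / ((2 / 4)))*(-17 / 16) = -1343 / 72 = -18.65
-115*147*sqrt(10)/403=-16905*sqrt(10)/403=-132.65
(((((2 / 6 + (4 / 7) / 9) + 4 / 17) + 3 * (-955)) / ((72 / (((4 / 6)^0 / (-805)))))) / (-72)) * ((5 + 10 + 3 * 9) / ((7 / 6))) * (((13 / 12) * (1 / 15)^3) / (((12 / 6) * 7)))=-19940297 / 35196615720000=-0.00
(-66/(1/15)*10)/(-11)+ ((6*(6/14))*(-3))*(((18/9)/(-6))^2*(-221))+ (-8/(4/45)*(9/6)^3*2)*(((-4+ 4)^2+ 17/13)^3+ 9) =-88222893/15379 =-5736.58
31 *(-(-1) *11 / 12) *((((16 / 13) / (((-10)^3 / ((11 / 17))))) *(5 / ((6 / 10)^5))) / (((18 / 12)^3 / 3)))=-1875500 / 1449981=-1.29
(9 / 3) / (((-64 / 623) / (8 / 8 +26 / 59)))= -158865 / 3776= -42.07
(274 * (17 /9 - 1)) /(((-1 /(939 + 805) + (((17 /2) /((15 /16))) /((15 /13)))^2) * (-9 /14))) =-33449920000 /5451386431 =-6.14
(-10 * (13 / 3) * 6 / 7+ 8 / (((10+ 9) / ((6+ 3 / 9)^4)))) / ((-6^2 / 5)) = -453805 / 5103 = -88.93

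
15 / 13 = 1.15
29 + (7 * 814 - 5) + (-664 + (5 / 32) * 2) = 80933 / 16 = 5058.31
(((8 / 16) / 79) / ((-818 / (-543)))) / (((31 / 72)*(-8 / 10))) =-24435 / 2003282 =-0.01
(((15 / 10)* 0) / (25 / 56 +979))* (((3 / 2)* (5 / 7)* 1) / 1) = 0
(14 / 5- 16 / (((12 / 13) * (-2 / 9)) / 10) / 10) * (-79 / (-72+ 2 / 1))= 15958 / 175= 91.19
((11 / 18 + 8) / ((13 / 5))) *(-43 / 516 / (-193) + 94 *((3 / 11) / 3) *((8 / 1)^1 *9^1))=2037.76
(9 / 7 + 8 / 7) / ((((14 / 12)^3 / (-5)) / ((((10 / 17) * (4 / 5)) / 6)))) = -1440 / 2401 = -0.60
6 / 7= 0.86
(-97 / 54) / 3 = -97 / 162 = -0.60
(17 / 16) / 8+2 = 273 / 128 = 2.13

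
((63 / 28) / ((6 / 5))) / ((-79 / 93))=-1395 / 632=-2.21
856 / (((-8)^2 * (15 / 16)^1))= 214 / 15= 14.27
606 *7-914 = 3328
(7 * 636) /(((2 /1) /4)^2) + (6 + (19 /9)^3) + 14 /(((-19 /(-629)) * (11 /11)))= 253291609 /13851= 18286.88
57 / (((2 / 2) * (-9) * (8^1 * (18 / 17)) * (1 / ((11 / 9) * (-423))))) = 166991 / 432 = 386.55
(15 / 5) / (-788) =-3 / 788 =-0.00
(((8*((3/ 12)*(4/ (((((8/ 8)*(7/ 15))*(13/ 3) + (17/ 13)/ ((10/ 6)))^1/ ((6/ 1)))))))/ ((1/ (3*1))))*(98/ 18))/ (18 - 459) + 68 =55308/ 821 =67.37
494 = 494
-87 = -87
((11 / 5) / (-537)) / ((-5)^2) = -11 / 67125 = -0.00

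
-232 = -232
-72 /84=-6 /7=-0.86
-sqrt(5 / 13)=-0.62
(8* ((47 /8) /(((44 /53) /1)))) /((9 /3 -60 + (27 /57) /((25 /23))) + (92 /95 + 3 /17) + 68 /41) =-824707825 /783149444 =-1.05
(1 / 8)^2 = 1 / 64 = 0.02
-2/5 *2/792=-1/990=-0.00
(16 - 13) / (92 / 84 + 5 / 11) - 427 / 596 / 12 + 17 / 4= 7842619 / 1280208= 6.13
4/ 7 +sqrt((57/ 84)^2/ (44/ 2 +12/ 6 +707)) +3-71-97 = -1151/ 7 +19 * sqrt(731)/ 20468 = -164.40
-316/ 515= -0.61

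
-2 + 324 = 322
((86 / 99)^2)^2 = 54700816 / 96059601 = 0.57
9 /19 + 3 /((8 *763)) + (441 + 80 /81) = 4156511209 /9394056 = 442.46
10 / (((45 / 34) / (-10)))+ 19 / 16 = -10709 / 144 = -74.37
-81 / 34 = -2.38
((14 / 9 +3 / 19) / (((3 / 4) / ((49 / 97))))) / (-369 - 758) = -1172 / 1144503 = -0.00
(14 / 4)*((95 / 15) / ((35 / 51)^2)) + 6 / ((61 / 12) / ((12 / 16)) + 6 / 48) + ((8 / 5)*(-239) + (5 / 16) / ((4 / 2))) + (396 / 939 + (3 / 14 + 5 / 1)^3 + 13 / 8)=-1161618853419 / 6097991200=-190.49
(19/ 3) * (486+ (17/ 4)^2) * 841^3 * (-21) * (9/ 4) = -5742308350386405/ 64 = -89723567974787.58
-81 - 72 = -153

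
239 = 239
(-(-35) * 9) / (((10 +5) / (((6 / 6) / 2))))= 21 / 2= 10.50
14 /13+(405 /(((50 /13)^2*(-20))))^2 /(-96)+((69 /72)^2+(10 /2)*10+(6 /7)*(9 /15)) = 137566032879167 /2620800000000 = 52.49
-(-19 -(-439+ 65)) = -355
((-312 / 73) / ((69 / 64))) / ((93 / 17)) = -113152 / 156147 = -0.72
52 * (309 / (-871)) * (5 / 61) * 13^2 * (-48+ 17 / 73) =12206.74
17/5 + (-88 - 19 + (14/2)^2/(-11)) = -108.05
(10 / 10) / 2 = 1 / 2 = 0.50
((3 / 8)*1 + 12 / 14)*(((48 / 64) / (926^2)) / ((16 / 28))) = 207 / 109756928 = 0.00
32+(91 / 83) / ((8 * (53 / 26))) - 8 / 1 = 423487 / 17596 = 24.07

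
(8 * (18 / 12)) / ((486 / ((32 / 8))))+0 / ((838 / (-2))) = 8 / 81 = 0.10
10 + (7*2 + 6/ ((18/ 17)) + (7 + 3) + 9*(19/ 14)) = 2179/ 42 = 51.88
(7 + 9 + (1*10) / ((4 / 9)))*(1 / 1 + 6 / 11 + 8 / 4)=273 / 2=136.50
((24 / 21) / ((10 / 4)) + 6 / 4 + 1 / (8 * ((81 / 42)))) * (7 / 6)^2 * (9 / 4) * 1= 53501 / 8640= 6.19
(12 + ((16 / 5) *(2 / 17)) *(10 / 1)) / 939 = 268 / 15963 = 0.02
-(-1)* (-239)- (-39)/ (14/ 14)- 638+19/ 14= -11713/ 14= -836.64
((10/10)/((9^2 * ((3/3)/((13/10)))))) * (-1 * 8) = -52/405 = -0.13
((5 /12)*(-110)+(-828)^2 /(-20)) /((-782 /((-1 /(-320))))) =0.14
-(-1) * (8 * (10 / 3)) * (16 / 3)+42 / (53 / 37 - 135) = 450841 / 3177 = 141.91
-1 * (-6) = 6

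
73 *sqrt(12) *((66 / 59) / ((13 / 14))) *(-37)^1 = -4991448 *sqrt(3) / 767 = -11271.76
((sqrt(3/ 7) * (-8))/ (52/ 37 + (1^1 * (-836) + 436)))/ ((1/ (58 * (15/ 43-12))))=-716764 * sqrt(21)/ 369929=-8.88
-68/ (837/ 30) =-2.44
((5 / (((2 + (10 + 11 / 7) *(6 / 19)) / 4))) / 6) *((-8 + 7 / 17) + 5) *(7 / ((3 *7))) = -7315 / 14382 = -0.51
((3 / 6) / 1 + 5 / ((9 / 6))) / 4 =23 / 24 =0.96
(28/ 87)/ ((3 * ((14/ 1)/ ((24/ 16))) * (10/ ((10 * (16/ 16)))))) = 1/ 87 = 0.01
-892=-892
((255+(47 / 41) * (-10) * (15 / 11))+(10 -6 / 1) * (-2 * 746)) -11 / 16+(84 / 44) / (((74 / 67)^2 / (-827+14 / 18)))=-208115226475 / 29636112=-7022.35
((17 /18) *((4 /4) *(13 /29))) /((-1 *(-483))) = 221 /252126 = 0.00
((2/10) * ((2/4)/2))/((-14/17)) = -17/280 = -0.06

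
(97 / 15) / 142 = 97 / 2130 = 0.05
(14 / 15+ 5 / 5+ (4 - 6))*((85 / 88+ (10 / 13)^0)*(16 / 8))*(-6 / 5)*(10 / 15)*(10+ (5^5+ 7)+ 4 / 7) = 3805654 / 5775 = 658.99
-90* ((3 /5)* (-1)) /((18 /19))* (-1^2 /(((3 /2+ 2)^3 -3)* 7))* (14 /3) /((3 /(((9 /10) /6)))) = -76 /1595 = -0.05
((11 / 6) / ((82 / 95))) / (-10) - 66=-65153 / 984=-66.21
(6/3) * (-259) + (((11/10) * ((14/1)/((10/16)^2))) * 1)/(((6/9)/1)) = -57358/125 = -458.86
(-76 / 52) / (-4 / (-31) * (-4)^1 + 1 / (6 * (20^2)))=1413600 / 498797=2.83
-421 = -421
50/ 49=1.02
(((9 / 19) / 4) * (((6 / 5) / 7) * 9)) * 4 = 486 / 665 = 0.73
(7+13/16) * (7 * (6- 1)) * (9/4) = 39375/64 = 615.23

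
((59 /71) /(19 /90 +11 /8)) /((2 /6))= 63720 /40541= 1.57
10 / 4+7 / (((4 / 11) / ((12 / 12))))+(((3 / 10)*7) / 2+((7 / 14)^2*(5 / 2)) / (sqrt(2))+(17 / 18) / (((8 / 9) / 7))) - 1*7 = 5*sqrt(2) / 16+1859 / 80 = 23.68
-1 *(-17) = 17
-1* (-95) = 95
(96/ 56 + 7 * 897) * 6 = 263790/ 7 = 37684.29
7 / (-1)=-7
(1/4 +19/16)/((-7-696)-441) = -23/18304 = -0.00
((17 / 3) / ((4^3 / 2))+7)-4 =305 / 96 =3.18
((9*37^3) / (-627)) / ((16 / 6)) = -455877 / 1672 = -272.65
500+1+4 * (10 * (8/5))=565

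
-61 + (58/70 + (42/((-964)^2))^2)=-60.17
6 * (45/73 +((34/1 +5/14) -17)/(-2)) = -49437/1022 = -48.37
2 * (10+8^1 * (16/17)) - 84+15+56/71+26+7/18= -146945/21726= -6.76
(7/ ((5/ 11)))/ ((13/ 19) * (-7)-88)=-1463/ 8815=-0.17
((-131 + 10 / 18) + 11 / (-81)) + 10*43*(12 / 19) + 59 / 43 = 9421672 / 66177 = 142.37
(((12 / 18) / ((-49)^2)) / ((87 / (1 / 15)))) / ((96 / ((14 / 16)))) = 1 / 515652480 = 0.00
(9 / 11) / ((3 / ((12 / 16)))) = 9 / 44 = 0.20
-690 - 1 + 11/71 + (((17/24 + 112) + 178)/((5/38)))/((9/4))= 2790223/9585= 291.10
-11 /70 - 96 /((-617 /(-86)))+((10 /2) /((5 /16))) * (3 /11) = -4358657 /475090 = -9.17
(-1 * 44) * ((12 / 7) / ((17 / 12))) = -6336 / 119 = -53.24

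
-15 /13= -1.15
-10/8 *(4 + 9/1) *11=-715/4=-178.75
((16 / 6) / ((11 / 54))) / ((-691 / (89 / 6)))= -2136 / 7601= -0.28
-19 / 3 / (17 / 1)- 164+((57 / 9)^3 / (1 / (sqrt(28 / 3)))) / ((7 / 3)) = 168.24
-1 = -1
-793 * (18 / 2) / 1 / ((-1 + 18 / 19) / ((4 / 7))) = 542412 / 7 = 77487.43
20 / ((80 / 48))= 12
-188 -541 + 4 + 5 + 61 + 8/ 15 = -9877/ 15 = -658.47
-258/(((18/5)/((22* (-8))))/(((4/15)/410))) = 15136/1845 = 8.20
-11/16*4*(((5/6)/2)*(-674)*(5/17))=92675/408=227.14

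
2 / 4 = 1 / 2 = 0.50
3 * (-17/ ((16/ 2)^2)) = -51/ 64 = -0.80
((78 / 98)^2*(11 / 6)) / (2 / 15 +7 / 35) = 16731 / 4802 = 3.48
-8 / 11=-0.73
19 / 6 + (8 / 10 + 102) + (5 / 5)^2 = 3209 / 30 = 106.97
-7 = -7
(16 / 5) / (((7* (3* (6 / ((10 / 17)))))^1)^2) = 80 / 1147041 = 0.00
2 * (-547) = -1094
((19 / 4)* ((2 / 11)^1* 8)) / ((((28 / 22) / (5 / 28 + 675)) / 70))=1795975 / 7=256567.86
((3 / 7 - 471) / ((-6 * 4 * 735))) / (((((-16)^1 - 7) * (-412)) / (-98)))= -183 / 663320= -0.00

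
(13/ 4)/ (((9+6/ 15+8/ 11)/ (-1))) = -0.32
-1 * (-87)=87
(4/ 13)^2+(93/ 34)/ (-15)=-0.09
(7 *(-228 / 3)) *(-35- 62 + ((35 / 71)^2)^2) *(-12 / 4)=-3931638161472 / 25411681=-154717.75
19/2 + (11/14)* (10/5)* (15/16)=10.97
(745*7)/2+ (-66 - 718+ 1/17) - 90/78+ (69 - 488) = 620305/442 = 1403.40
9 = 9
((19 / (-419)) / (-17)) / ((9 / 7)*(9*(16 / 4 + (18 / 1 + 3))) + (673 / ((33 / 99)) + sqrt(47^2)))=133 / 117436901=0.00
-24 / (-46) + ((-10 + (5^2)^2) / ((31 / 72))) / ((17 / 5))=420.64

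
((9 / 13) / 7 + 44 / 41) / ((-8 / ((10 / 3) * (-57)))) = 415435 / 14924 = 27.84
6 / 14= 3 / 7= 0.43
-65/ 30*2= -13/ 3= -4.33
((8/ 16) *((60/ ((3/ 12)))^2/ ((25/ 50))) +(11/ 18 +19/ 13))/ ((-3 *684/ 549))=-43274315/ 2808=-15411.08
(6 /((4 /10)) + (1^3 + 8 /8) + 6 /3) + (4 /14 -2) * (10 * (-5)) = 733 /7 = 104.71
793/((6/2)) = 793/3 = 264.33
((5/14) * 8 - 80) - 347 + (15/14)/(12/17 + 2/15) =-1266907/2996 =-422.87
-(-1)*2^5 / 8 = 4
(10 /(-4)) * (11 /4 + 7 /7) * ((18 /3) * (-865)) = 194625 /4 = 48656.25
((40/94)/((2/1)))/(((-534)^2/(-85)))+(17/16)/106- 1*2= -11308578025/5682588768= -1.99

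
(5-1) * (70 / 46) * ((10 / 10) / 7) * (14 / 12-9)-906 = -62984 / 69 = -912.81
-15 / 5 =-3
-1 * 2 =-2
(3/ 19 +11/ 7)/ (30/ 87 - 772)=-3335/ 1488137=-0.00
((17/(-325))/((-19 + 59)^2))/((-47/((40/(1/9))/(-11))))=-153/6721000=-0.00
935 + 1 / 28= 26181 / 28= 935.04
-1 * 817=-817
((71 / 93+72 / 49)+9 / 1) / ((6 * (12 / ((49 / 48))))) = 12797 / 80352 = 0.16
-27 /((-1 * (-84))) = -9 /28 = -0.32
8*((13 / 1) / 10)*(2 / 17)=1.22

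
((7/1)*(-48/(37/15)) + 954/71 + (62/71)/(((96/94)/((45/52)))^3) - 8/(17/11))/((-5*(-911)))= -327742573402577/11715676045705216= -0.03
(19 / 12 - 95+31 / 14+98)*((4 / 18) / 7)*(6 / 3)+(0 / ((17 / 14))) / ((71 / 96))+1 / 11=7604 / 14553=0.52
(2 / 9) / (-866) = -0.00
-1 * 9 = -9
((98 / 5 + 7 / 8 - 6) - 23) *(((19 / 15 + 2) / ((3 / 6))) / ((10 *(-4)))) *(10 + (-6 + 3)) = 116963 / 12000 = 9.75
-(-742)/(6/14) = 5194/3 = 1731.33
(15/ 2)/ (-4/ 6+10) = 45/ 56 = 0.80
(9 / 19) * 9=81 / 19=4.26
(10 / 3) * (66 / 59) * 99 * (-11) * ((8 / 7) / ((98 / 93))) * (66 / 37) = -5882168160 / 748769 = -7855.78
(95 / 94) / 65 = 0.02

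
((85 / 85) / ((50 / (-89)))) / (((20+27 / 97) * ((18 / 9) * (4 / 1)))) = -8633 / 786800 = -0.01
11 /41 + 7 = 298 /41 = 7.27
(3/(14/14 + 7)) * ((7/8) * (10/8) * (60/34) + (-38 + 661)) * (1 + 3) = 509943/544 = 937.40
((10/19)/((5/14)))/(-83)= -28/1577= -0.02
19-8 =11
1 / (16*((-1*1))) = -1 / 16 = -0.06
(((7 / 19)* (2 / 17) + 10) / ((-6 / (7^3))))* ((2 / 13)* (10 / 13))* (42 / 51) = -155776880 / 2783937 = -55.96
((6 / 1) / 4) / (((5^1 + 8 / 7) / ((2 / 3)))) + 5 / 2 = 229 / 86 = 2.66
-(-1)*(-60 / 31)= -60 / 31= -1.94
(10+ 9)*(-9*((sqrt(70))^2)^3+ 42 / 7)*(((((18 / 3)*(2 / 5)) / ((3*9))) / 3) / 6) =-39101924 / 135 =-289643.88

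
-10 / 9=-1.11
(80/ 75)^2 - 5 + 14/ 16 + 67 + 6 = 126023/ 1800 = 70.01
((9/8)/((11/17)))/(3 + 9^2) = 0.02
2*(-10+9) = -2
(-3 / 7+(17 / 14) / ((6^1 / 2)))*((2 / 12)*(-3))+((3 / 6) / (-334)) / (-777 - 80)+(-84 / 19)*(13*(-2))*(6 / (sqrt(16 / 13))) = 35785 / 3005499+3276*sqrt(13) / 19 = 621.68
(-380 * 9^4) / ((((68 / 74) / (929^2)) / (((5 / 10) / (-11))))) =19903378183515 / 187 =106435177451.95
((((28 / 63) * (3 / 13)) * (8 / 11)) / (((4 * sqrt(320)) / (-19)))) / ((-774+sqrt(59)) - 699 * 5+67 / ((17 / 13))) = 5491 * sqrt(295) / 11027787670185+23159746 * sqrt(5) / 11027787670185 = 0.00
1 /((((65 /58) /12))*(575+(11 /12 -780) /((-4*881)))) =29432448 /1581121685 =0.02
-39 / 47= -0.83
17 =17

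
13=13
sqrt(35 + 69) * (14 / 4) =7 * sqrt(26) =35.69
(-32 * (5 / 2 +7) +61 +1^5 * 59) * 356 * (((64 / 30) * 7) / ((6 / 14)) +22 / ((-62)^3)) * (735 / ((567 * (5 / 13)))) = -278444858239912 / 36196065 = -7692683.12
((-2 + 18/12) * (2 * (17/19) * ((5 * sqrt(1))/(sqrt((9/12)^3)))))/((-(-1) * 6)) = -1.15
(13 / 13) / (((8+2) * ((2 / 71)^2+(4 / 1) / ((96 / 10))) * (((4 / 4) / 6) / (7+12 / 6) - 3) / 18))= -1.45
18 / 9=2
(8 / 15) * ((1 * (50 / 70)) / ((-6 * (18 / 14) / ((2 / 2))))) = -4 / 81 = -0.05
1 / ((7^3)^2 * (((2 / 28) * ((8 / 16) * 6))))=2 / 50421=0.00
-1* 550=-550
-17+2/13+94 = 1003/13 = 77.15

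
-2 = -2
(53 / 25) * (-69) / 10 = -3657 / 250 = -14.63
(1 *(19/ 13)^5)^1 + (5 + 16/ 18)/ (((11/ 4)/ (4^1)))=559990265/ 36758007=15.23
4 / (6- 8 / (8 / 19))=-4 / 13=-0.31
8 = 8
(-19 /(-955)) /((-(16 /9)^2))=-1539 /244480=-0.01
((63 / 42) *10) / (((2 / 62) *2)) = 465 / 2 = 232.50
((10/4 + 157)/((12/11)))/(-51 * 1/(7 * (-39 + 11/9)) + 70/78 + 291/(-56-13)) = -36721685/785402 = -46.76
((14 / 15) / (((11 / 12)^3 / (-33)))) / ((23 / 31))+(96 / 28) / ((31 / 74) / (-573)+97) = -21577513222512 / 400623161015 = -53.86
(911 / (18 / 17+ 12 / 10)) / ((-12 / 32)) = -77435 / 72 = -1075.49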